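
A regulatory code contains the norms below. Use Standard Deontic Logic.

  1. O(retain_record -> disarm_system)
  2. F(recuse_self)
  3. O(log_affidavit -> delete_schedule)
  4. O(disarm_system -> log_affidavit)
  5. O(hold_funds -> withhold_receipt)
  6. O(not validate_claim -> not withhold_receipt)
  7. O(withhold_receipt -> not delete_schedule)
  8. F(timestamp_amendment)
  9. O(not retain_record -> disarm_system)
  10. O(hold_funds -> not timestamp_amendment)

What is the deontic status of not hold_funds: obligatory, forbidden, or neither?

Premises 9 and 1 cover both cases: O(not retain_record -> disarm_system) and O(retain_record -> disarm_system). Since not retain_record ∨ retain_record is a tautology, O(disarm_system) follows.
Premise 4 is O(disarm_system -> log_affidavit); since O(disarm_system), deontic closure gives O(log_affidavit).
Applying K to premise 3 (O(log_affidavit -> delete_schedule)) and O(log_affidavit) yields O(delete_schedule).
The contrapositive of premise 7 (O(withhold_receipt -> not delete_schedule)) is O(delete_schedule -> not withhold_receipt), and O(delete_schedule) is already established, so O(not withhold_receipt).
The contrapositive of premise 5 (O(hold_funds -> withhold_receipt)) is O(not withhold_receipt -> not hold_funds), and O(not withhold_receipt) is already established, so O(not hold_funds).
Premises 2, 6, 8, 10 do not contribute to this derivation.
Hence not hold_funds is obligatory.

Obligatory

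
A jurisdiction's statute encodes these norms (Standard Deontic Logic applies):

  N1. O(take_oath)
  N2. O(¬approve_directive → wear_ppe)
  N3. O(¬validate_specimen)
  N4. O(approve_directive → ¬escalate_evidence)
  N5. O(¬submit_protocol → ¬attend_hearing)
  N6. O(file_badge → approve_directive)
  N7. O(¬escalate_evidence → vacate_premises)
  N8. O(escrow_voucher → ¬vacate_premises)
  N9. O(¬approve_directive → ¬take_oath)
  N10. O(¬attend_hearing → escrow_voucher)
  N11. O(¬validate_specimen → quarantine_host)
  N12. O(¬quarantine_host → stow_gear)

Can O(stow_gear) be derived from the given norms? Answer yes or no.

No

Premise 12 is O(¬quarantine_host → stow_gear), but O(¬quarantine_host) is not derivable from the premises, so it does not yield O(stow_gear).
No other premise forces O(stow_gear). An ideal world satisfying every premise can still have stow_gear false, so O(stow_gear) is not derivable.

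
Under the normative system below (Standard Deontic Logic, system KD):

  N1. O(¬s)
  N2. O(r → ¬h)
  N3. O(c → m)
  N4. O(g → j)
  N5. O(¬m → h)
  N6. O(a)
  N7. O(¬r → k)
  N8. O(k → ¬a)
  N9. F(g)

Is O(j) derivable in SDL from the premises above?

Premise 4 is O(g → j), but O(g) is not derivable from the premises, so it does not yield O(j).
No other premise forces O(j). An ideal world satisfying every premise can still have j false, so O(j) is not derivable.

No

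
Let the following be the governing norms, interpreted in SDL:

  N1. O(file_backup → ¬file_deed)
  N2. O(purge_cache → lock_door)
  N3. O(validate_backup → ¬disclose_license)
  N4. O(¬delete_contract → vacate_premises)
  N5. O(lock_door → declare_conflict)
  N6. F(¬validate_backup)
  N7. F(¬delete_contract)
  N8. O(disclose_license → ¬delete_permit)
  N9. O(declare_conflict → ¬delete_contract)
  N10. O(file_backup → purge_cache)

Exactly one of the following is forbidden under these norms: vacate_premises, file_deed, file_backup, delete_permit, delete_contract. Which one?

F(¬delete_contract) at premise 7 means O(delete_contract).
The contrapositive of premise 9 (O(declare_conflict → ¬delete_contract)) is O(delete_contract → ¬declare_conflict), and O(delete_contract) is already established, so O(¬declare_conflict).
Premise 5, O(lock_door → declare_conflict), contraposes to O(¬declare_conflict → ¬lock_door); with O(¬declare_conflict) we get O(¬lock_door).
Premise 2, O(purge_cache → lock_door), contraposes to O(¬lock_door → ¬purge_cache); with O(¬lock_door) we get O(¬purge_cache).
Premise 10, O(file_backup → purge_cache), contraposes to O(¬purge_cache → ¬file_backup); with O(¬purge_cache) we get O(¬file_backup).
So O(¬file_backup) holds, i.e. file_backup is forbidden. None of the other listed options is forbidden under the premises.

file_backup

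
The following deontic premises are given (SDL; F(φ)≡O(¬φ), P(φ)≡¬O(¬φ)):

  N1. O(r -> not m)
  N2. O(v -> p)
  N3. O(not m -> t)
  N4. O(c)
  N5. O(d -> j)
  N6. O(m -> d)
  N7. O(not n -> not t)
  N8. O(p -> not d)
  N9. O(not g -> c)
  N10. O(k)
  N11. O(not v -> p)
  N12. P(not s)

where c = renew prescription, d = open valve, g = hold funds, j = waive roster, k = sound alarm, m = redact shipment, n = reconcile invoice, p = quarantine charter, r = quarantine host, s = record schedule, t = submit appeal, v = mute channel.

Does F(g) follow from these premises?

Premise 9 is O(not g -> c); even if O(c) held, inferring O(not g) would be affirming the consequent — invalid.
No other premise forces O(not g). An ideal world satisfying every premise can still have g true, so F(g) is not derivable.

No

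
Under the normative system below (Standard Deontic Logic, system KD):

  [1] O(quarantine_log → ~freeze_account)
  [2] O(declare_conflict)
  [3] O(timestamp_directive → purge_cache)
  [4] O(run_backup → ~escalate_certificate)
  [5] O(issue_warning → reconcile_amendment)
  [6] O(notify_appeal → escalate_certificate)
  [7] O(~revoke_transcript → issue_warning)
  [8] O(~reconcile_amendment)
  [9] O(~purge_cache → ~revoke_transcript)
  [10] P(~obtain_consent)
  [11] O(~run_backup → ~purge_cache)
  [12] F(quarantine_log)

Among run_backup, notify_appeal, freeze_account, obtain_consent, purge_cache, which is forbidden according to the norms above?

Premise 8 states O(~reconcile_amendment) outright.
Premise 5, O(issue_warning → reconcile_amendment), contraposes to O(~reconcile_amendment → ~issue_warning); with O(~reconcile_amendment) we get O(~issue_warning).
Premise 7 is O(~revoke_transcript → issue_warning); contrapositively O(~issue_warning → revoke_transcript). Since O(~issue_warning) holds, K gives O(revoke_transcript).
Premise 9 is O(~purge_cache → ~revoke_transcript); contrapositively O(revoke_transcript → purge_cache). Since O(revoke_transcript) holds, K gives O(purge_cache).
Premise 11 is O(~run_backup → ~purge_cache); contrapositively O(purge_cache → run_backup). Since O(purge_cache) holds, K gives O(run_backup).
Premise 4 is O(run_backup → ~escalate_certificate); since O(run_backup), deontic closure gives O(~escalate_certificate).
The contrapositive of premise 6 (O(notify_appeal → escalate_certificate)) is O(~escalate_certificate → ~notify_appeal), and O(~escalate_certificate) is already established, so O(~notify_appeal).
So O(~notify_appeal) holds, i.e. notify_appeal is forbidden. None of the other listed options is forbidden under the premises.

notify_appeal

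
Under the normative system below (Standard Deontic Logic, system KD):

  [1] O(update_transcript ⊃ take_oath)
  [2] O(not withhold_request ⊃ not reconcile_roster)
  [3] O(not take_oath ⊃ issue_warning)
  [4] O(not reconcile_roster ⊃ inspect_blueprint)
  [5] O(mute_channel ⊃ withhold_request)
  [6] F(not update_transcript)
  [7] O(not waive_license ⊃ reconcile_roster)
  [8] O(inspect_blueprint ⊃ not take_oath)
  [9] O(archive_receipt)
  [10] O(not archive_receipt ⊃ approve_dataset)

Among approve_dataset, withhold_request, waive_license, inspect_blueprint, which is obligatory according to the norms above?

Premise 6, F(not update_transcript), is equivalent to O(update_transcript).
Applying K to premise 1 (O(update_transcript ⊃ take_oath)) and O(update_transcript) yields O(take_oath).
The contrapositive of premise 8 (O(inspect_blueprint ⊃ not take_oath)) is O(take_oath ⊃ not inspect_blueprint), and O(take_oath) is already established, so O(not inspect_blueprint).
The contrapositive of premise 4 (O(not reconcile_roster ⊃ inspect_blueprint)) is O(not inspect_blueprint ⊃ reconcile_roster), and O(not inspect_blueprint) is already established, so O(reconcile_roster).
Premise 2 is O(not withhold_request ⊃ not reconcile_roster); contrapositively O(reconcile_roster ⊃ withhold_request). Since O(reconcile_roster) holds, K gives O(withhold_request).
So O(withhold_request) holds — withhold_request is obligatory. None of the other listed options is made obligatory by any chain of premises.

withhold_request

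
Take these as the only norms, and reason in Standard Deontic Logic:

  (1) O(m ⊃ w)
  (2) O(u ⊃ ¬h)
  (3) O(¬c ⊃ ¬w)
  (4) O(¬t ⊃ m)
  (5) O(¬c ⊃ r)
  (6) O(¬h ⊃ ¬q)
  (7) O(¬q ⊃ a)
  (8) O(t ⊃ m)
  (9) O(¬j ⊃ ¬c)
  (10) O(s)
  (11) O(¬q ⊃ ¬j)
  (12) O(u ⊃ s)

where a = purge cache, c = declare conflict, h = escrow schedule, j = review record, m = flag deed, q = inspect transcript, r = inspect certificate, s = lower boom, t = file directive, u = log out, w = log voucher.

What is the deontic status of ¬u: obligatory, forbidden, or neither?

Premises 4 and 8 cover both cases: O(¬t ⊃ m) and O(t ⊃ m). Since ¬t ∨ t is a tautology, O(m) follows.
With premise 1, O(m ⊃ w), the K-axiom yields O(w).
Premise 3 is O(¬c ⊃ ¬w); contrapositively O(w ⊃ c). Since O(w) holds, K gives O(c).
Premise 9 is O(¬j ⊃ ¬c); contrapositively O(c ⊃ j). Since O(c) holds, K gives O(j).
Premise 11, O(¬q ⊃ ¬j), contraposes to O(j ⊃ q); with O(j) we get O(q).
Premise 6, O(¬h ⊃ ¬q), contraposes to O(q ⊃ h); with O(q) we get O(h).
Premise 2, O(u ⊃ ¬h), contraposes to O(h ⊃ ¬u); with O(h) we get O(¬u).
Premises 5, 7, 10, 12 do not contribute to this derivation.
Hence ¬u is obligatory.

Obligatory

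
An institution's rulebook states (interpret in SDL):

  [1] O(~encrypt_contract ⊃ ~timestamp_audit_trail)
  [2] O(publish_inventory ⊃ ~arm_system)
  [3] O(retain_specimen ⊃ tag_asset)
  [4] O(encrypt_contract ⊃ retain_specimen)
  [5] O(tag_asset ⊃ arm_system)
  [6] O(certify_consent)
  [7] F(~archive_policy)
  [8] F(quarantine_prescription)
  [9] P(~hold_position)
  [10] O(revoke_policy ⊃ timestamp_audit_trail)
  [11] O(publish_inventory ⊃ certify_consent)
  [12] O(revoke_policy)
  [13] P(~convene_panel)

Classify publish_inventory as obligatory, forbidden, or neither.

Forbidden

From premise 12 we have O(revoke_policy).
Applying K to premise 10 (O(revoke_policy ⊃ timestamp_audit_trail)) and O(revoke_policy) yields O(timestamp_audit_trail).
Premise 1 is O(~encrypt_contract ⊃ ~timestamp_audit_trail); contrapositively O(timestamp_audit_trail ⊃ encrypt_contract). Since O(timestamp_audit_trail) holds, K gives O(encrypt_contract).
With premise 4, O(encrypt_contract ⊃ retain_specimen), the K-axiom yields O(retain_specimen).
Applying K to premise 3 (O(retain_specimen ⊃ tag_asset)) and O(retain_specimen) yields O(tag_asset).
Applying K to premise 5 (O(tag_asset ⊃ arm_system)) and O(tag_asset) yields O(arm_system).
Premise 2 is O(publish_inventory ⊃ ~arm_system); contrapositively O(arm_system ⊃ ~publish_inventory). Since O(arm_system) holds, K gives O(~publish_inventory).
Premises 6, 7, 8, 9, 11, 13 do not contribute to this derivation.
Thus O(~publish_inventory), which is F(publish_inventory): publish_inventory is forbidden.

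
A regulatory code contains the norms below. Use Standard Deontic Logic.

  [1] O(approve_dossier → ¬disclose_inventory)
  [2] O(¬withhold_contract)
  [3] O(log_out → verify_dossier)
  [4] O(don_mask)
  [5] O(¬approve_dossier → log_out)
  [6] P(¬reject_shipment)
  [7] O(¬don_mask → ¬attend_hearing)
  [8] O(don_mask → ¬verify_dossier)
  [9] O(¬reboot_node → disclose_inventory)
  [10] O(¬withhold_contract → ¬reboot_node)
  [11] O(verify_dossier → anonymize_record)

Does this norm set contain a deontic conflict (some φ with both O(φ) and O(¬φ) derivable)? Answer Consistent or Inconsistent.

Inconsistent

Premise 4 states O(don_mask) outright.
With premise 8, O(don_mask → ¬verify_dossier), the K-axiom yields O(¬verify_dossier).
Premise 3, O(log_out → verify_dossier), contraposes to O(¬verify_dossier → ¬log_out); with O(¬verify_dossier) we get O(¬log_out).
Premise 5 is O(¬approve_dossier → log_out); contrapositively O(¬log_out → approve_dossier). Since O(¬log_out) holds, K gives O(approve_dossier).
With premise 1, O(approve_dossier → ¬disclose_inventory), the K-axiom yields O(¬disclose_inventory).
The contrapositive of premise 9 (O(¬reboot_node → disclose_inventory)) is O(¬disclose_inventory → reboot_node), and O(¬disclose_inventory) is already established, so O(reboot_node).
Premise 10, O(¬withhold_contract → ¬reboot_node), contraposes to O(reboot_node → withhold_contract); with O(reboot_node) we get O(withhold_contract).
Yet premise 2 states O(¬withhold_contract).
We now have both O(withhold_contract) and O(¬withhold_contract) — withhold_contract is simultaneously obligatory and forbidden, violating the D-axiom.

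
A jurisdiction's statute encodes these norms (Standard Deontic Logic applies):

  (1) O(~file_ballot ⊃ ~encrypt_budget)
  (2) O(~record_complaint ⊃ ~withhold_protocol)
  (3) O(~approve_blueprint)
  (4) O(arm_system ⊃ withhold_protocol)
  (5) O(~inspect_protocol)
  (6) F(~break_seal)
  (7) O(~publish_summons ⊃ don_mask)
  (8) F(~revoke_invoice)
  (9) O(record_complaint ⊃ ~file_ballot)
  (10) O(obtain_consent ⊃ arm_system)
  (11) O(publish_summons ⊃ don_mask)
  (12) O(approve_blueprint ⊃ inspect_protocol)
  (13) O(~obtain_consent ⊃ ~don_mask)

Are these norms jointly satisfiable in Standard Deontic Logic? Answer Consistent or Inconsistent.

Premise 12 is O(approve_blueprint ⊃ inspect_protocol), but O(approve_blueprint) is not derivable from the premises, so it does not yield O(inspect_protocol).
So O(inspect_protocol) is not derivable, and the apparent clash with O(~inspect_protocol) does not arise.
A world satisfying every obligation exists (e.g. approve_blueprint=false, arm_system=true, break_seal=true, don_mask=true, encrypt_budget=false, file_ballot=false, inspect_protocol=false, obtain_consent=true, publish_summons=false, record_complaint=true, revoke_invoice=true, withhold_protocol=true); no atom is both obligatory and forbidden, so the set is consistent.

Consistent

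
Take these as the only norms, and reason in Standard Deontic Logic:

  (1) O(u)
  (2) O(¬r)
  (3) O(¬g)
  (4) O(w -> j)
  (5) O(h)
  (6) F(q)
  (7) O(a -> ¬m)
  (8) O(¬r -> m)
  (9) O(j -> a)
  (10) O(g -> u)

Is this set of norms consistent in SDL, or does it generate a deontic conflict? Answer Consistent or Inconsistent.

Premise 10 is O(g -> u); even if O(u) held, inferring O(g) would be affirming the consequent — invalid.
So O(g) is not derivable, and the apparent clash with O(¬g) does not arise.
A world satisfying every obligation exists (e.g. a=false, g=false, h=true, j=false, m=true, q=false, r=false, u=true, w=false); no atom is both obligatory and forbidden, so the set is consistent.

Consistent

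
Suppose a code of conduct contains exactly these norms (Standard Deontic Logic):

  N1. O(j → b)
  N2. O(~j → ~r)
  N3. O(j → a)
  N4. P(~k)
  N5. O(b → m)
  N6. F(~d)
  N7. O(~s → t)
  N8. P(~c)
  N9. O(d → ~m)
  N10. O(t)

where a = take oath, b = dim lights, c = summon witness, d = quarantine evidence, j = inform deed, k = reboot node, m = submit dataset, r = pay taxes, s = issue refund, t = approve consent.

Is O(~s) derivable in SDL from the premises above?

Premise 7 is O(~s → t); even if O(t) held, inferring O(~s) would be affirming the consequent — invalid.
No other premise forces O(~s). An ideal world satisfying every premise can still have ~s false, so O(~s) is not derivable.

No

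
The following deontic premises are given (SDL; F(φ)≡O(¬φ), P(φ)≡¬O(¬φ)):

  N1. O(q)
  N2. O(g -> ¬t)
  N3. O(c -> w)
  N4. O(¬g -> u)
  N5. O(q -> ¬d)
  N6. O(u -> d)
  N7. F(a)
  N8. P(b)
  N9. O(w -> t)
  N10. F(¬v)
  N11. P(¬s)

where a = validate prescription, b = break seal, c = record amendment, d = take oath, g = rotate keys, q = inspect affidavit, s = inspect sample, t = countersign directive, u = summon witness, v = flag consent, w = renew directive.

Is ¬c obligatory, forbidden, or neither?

Obligatory

From premise 1 we have O(q).
With premise 5, O(q -> ¬d), the K-axiom yields O(¬d).
Premise 6 is O(u -> d); contrapositively O(¬d -> ¬u). Since O(¬d) holds, K gives O(¬u).
Premise 4 is O(¬g -> u); contrapositively O(¬u -> g). Since O(¬u) holds, K gives O(g).
From O(g) and premise 2, O(g -> ¬t), we obtain O(¬t).
Premise 9, O(w -> t), contraposes to O(¬t -> ¬w); with O(¬t) we get O(¬w).
Premise 3 is O(c -> w); contrapositively O(¬w -> ¬c). Since O(¬w) holds, K gives O(¬c).
Premises 7, 8, 10, 11 do not contribute to this derivation.
Hence ¬c is obligatory.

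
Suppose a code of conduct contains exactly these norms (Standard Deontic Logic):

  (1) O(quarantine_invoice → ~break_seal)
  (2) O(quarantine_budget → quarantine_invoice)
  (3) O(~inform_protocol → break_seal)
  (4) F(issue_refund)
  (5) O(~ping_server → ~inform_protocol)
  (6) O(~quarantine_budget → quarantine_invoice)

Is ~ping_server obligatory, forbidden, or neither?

By case analysis on quarantine_budget: premise 2 gives O(quarantine_budget → quarantine_invoice) and premise 6 gives O(~quarantine_budget → quarantine_invoice), so O(quarantine_invoice) either way.
With premise 1, O(quarantine_invoice → ~break_seal), the K-axiom yields O(~break_seal).
Premise 3 is O(~inform_protocol → break_seal); contrapositively O(~break_seal → inform_protocol). Since O(~break_seal) holds, K gives O(inform_protocol).
Premise 5 is O(~ping_server → ~inform_protocol); contrapositively O(inform_protocol → ping_server). Since O(inform_protocol) holds, K gives O(ping_server).
Premise 4 does not contribute to this derivation.
Thus O(ping_server), which is F(~ping_server): ~ping_server is forbidden.

Forbidden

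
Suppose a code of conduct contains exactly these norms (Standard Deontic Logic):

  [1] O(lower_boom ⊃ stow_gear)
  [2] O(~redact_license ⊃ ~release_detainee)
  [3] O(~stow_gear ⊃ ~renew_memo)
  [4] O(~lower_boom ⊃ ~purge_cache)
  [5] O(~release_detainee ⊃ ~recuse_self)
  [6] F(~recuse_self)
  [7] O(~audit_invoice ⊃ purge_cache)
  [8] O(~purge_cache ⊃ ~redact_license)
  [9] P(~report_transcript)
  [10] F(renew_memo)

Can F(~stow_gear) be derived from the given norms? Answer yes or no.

F(~recuse_self) at premise 6 means O(recuse_self).
The contrapositive of premise 5 (O(~release_detainee ⊃ ~recuse_self)) is O(recuse_self ⊃ release_detainee), and O(recuse_self) is already established, so O(release_detainee).
Premise 2, O(~redact_license ⊃ ~release_detainee), contraposes to O(release_detainee ⊃ redact_license); with O(release_detainee) we get O(redact_license).
The contrapositive of premise 8 (O(~purge_cache ⊃ ~redact_license)) is O(redact_license ⊃ purge_cache), and O(redact_license) is already established, so O(purge_cache).
Premise 4, O(~lower_boom ⊃ ~purge_cache), contraposes to O(purge_cache ⊃ lower_boom); with O(purge_cache) we get O(lower_boom).
From O(lower_boom) and premise 1, O(lower_boom ⊃ stow_gear), we obtain O(stow_gear).
Premises 3, 7, 9, 10 do not contribute to this derivation.
So O(stow_gear) holds, i.e. F(~stow_gear). The claim follows.

Yes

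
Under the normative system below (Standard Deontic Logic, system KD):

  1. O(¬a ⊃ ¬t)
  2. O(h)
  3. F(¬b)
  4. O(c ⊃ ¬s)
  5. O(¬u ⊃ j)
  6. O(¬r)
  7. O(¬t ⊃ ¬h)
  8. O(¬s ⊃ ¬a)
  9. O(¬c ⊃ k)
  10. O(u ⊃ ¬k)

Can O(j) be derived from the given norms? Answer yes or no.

Premise 2 gives O(h).
The contrapositive of premise 7 (O(¬t ⊃ ¬h)) is O(h ⊃ t), and O(h) is already established, so O(t).
Premise 1 is O(¬a ⊃ ¬t); contrapositively O(t ⊃ a). Since O(t) holds, K gives O(a).
The contrapositive of premise 8 (O(¬s ⊃ ¬a)) is O(a ⊃ s), and O(a) is already established, so O(s).
Premise 4, O(c ⊃ ¬s), contraposes to O(s ⊃ ¬c); with O(s) we get O(¬c).
Applying K to premise 9 (O(¬c ⊃ k)) and O(¬c) yields O(k).
Premise 10, O(u ⊃ ¬k), contraposes to O(k ⊃ ¬u); with O(k) we get O(¬u).
With premise 5, O(¬u ⊃ j), the K-axiom yields O(j).
Premises 3, 6 do not contribute to this derivation.
So O(j) follows.

Yes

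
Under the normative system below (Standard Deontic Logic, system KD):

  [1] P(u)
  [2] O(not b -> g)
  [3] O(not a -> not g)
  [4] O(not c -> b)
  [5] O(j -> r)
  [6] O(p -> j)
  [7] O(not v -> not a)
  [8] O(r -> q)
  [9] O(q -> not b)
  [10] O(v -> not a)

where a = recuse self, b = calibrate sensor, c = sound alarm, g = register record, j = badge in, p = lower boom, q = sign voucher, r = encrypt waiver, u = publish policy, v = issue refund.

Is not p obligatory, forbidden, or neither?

Obligatory

By case analysis on v: premise 10 gives O(v -> not a) and premise 7 gives O(not v -> not a), so O(not a) either way.
Applying K to premise 3 (O(not a -> not g)) and O(not a) yields O(not g).
Premise 2, O(not b -> g), contraposes to O(not g -> b); with O(not g) we get O(b).
Premise 9, O(q -> not b), contraposes to O(b -> not q); with O(b) we get O(not q).
Premise 8 is O(r -> q); contrapositively O(not q -> not r). Since O(not q) holds, K gives O(not r).
Premise 5 is O(j -> r); contrapositively O(not r -> not j). Since O(not r) holds, K gives O(not j).
Premise 6, O(p -> j), contraposes to O(not j -> not p); with O(not j) we get O(not p).
Premises 1, 4 do not contribute to this derivation.
Hence not p is obligatory.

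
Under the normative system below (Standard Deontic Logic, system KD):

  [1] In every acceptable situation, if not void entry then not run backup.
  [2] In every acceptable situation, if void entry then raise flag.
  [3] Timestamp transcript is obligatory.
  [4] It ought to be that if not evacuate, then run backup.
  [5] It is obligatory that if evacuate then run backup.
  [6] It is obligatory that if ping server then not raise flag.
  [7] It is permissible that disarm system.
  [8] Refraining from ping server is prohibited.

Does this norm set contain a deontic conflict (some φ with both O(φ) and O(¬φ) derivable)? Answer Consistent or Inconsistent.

Premises 4 and 5 cover both cases: O(¬evacuate → run_backup) and O(evacuate → run_backup). Since ¬evacuate ∨ evacuate is a tautology, O(run_backup) follows.
Premise 1 is O(¬void_entry → ¬run_backup); contrapositively O(run_backup → void_entry). Since O(run_backup) holds, K gives O(void_entry).
With premise 2, O(void_entry → raise_flag), the K-axiom yields O(raise_flag).
The contrapositive of premise 6 (O(ping_server → ¬raise_flag)) is O(raise_flag → ¬ping_server), and O(raise_flag) is already established, so O(¬ping_server).
But premise 8, F(¬ping_server), means O(ping_server).
We now have both O(¬ping_server) and O(ping_server) — ping_server is simultaneously obligatory and forbidden, violating the D-axiom.

Inconsistent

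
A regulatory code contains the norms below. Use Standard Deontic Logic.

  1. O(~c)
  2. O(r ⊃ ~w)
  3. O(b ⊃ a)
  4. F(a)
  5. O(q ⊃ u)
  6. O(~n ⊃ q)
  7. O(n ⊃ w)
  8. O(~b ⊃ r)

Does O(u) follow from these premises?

Premise 4, F(a), is equivalent to O(~a).
Premise 3, O(b ⊃ a), contraposes to O(~a ⊃ ~b); with O(~a) we get O(~b).
From O(~b) and premise 8, O(~b ⊃ r), we obtain O(r).
Applying K to premise 2 (O(r ⊃ ~w)) and O(r) yields O(~w).
Premise 7, O(n ⊃ w), contraposes to O(~w ⊃ ~n); with O(~w) we get O(~n).
Applying K to premise 6 (O(~n ⊃ q)) and O(~n) yields O(q).
Applying K to premise 5 (O(q ⊃ u)) and O(q) yields O(u).
Premise 1 does not contribute to this derivation.
So O(u) follows.

Yes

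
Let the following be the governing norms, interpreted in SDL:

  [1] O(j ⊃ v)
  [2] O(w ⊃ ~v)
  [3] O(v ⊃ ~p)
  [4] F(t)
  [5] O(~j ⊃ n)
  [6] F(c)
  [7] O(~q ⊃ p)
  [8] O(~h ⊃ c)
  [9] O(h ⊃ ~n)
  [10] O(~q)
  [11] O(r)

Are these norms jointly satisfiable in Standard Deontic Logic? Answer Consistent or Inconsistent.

Inconsistent

Premise 10 states O(~q) outright.
Premise 7 is O(~q ⊃ p); since O(~q), deontic closure gives O(p).
Premise 3 is O(v ⊃ ~p); contrapositively O(p ⊃ ~v). Since O(p) holds, K gives O(~v).
Premise 1, O(j ⊃ v), contraposes to O(~v ⊃ ~j); with O(~v) we get O(~j).
Premise 5 is O(~j ⊃ n); since O(~j), deontic closure gives O(n).
Premise 9, O(h ⊃ ~n), contraposes to O(n ⊃ ~h); with O(n) we get O(~h).
With premise 8, O(~h ⊃ c), the K-axiom yields O(c).
However, F(c) at premise 6 amounts to O(~c).
We now have both O(c) and O(~c) — c is simultaneously obligatory and forbidden, violating the D-axiom.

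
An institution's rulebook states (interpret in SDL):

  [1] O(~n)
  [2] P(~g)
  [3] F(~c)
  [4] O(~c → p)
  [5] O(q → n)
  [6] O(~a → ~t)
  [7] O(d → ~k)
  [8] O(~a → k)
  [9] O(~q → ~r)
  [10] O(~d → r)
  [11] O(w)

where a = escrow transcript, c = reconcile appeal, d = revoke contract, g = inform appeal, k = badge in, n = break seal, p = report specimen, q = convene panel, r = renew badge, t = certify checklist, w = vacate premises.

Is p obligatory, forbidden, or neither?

Neither

Premise 4 is O(~c → p), but O(~c) is not derivable from the premises, so it does not yield O(p).
No premise or chain of K-axiom applications forces O(p), and none forces O(~p). So p is neither obligatory nor forbidden under these norms.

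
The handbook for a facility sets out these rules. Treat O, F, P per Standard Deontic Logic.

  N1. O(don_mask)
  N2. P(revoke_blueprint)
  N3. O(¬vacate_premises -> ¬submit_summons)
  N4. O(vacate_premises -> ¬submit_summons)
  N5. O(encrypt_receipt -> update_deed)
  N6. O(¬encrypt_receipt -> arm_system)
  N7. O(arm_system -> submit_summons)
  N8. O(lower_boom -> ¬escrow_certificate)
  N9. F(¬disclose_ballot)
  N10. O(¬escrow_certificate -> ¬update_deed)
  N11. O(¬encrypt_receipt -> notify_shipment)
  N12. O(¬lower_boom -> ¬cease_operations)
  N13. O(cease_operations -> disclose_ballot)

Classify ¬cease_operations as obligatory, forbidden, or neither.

By case analysis on ¬vacate_premises: premise 3 gives O(¬vacate_premises -> ¬submit_summons) and premise 4 gives O(vacate_premises -> ¬submit_summons), so O(¬submit_summons) either way.
The contrapositive of premise 7 (O(arm_system -> submit_summons)) is O(¬submit_summons -> ¬arm_system), and O(¬submit_summons) is already established, so O(¬arm_system).
The contrapositive of premise 6 (O(¬encrypt_receipt -> arm_system)) is O(¬arm_system -> encrypt_receipt), and O(¬arm_system) is already established, so O(encrypt_receipt).
From O(encrypt_receipt) and premise 5, O(encrypt_receipt -> update_deed), we obtain O(update_deed).
Premise 10, O(¬escrow_certificate -> ¬update_deed), contraposes to O(update_deed -> escrow_certificate); with O(update_deed) we get O(escrow_certificate).
Premise 8, O(lower_boom -> ¬escrow_certificate), contraposes to O(escrow_certificate -> ¬lower_boom); with O(escrow_certificate) we get O(¬lower_boom).
Applying K to premise 12 (O(¬lower_boom -> ¬cease_operations)) and O(¬lower_boom) yields O(¬cease_operations).
Premises 1, 2, 9, 11, 13 do not contribute to this derivation.
Hence ¬cease_operations is obligatory.

Obligatory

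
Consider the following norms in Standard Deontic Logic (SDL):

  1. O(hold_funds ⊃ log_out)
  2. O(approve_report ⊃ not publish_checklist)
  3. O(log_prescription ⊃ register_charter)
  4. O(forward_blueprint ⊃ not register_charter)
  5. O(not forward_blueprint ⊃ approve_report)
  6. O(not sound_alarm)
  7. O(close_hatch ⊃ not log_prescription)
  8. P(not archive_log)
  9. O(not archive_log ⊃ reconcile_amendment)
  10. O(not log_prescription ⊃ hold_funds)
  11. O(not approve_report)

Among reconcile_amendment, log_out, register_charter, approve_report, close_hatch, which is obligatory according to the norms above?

Premise 11 gives O(not approve_report).
Premise 5, O(not forward_blueprint ⊃ approve_report), contraposes to O(not approve_report ⊃ forward_blueprint); with O(not approve_report) we get O(forward_blueprint).
Premise 4 is O(forward_blueprint ⊃ not register_charter); since O(forward_blueprint), deontic closure gives O(not register_charter).
The contrapositive of premise 3 (O(log_prescription ⊃ register_charter)) is O(not register_charter ⊃ not log_prescription), and O(not register_charter) is already established, so O(not log_prescription).
From O(not log_prescription) and premise 10, O(not log_prescription ⊃ hold_funds), we obtain O(hold_funds).
From O(hold_funds) and premise 1, O(hold_funds ⊃ log_out), we obtain O(log_out).
So O(log_out) holds — log_out is obligatory. None of the other listed options is made obligatory by any chain of premises.

log_out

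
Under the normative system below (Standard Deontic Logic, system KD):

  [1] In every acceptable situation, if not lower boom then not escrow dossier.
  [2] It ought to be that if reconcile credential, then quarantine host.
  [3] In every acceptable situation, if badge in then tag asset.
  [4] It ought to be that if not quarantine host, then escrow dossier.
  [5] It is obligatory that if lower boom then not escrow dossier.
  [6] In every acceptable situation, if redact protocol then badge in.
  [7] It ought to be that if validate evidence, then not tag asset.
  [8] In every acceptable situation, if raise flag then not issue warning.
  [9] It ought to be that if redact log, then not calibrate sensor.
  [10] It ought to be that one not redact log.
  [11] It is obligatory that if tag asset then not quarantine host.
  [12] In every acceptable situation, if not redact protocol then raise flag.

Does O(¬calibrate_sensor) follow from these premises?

Premise 9 is O(redact_log → ¬calibrate_sensor), but O(redact_log) is not derivable from the premises, so it does not yield O(¬calibrate_sensor).
No other premise forces O(¬calibrate_sensor). An ideal world satisfying every premise can still have ¬calibrate_sensor false, so O(¬calibrate_sensor) is not derivable.

No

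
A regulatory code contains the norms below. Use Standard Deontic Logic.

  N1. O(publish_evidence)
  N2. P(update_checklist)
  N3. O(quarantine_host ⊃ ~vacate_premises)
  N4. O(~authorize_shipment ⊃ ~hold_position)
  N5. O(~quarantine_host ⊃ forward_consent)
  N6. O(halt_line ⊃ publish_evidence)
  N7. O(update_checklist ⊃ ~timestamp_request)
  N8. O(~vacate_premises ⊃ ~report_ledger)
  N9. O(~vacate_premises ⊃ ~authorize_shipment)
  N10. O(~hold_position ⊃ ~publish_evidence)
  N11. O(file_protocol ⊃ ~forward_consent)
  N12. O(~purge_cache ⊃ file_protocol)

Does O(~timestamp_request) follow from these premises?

No

Premise 7 is O(update_checklist ⊃ ~timestamp_request), but O(update_checklist) is not derivable from the premises (the permission P(update_checklist) asserts only ~O(~update_checklist), not O(update_checklist)), so it does not yield O(~timestamp_request).
No other premise forces O(~timestamp_request). An ideal world satisfying every premise can still have ~timestamp_request false, so O(~timestamp_request) is not derivable.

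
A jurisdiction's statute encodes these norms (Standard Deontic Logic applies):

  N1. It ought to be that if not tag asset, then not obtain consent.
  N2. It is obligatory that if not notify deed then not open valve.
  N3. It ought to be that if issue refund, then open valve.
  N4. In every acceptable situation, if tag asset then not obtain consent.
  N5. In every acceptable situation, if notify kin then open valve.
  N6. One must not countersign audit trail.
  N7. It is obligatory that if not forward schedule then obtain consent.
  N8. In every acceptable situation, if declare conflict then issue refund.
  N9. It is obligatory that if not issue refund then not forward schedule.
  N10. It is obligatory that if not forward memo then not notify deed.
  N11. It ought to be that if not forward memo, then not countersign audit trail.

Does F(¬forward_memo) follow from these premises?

Yes

Premises 1 and 4 cover both cases: O(¬tag_asset → ¬obtain_consent) and O(tag_asset → ¬obtain_consent). Since ¬tag_asset ∨ tag_asset is a tautology, O(¬obtain_consent) follows.
The contrapositive of premise 7 (O(¬forward_schedule → obtain_consent)) is O(¬obtain_consent → forward_schedule), and O(¬obtain_consent) is already established, so O(forward_schedule).
The contrapositive of premise 9 (O(¬issue_refund → ¬forward_schedule)) is O(forward_schedule → issue_refund), and O(forward_schedule) is already established, so O(issue_refund).
From O(issue_refund) and premise 3, O(issue_refund → open_valve), we obtain O(open_valve).
The contrapositive of premise 2 (O(¬notify_deed → ¬open_valve)) is O(open_valve → notify_deed), and O(open_valve) is already established, so O(notify_deed).
Premise 10, O(¬forward_memo → ¬notify_deed), contraposes to O(notify_deed → forward_memo); with O(notify_deed) we get O(forward_memo).
Premises 5, 6, 8, 11 do not contribute to this derivation.
So O(forward_memo) holds, i.e. F(¬forward_memo). The claim follows.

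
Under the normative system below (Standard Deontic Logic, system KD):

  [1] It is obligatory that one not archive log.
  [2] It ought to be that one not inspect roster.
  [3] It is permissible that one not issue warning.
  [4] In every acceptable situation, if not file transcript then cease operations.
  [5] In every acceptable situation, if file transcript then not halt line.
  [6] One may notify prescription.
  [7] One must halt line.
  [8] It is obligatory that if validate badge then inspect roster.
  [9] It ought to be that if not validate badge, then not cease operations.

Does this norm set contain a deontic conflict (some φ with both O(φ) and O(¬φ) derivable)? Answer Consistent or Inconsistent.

From premise 2 we have O(¬inspect_roster).
Premise 8, O(validate_badge → inspect_roster), contraposes to O(¬inspect_roster → ¬validate_badge); with O(¬inspect_roster) we get O(¬validate_badge).
From O(¬validate_badge) and premise 9, O(¬validate_badge → ¬cease_operations), we obtain O(¬cease_operations).
The contrapositive of premise 4 (O(¬file_transcript → cease_operations)) is O(¬cease_operations → file_transcript), and O(¬cease_operations) is already established, so O(file_transcript).
Premise 5 is O(file_transcript → ¬halt_line); since O(file_transcript), deontic closure gives O(¬halt_line).
Yet premise 7 states O(halt_line).
We now have both O(¬halt_line) and O(halt_line) — halt_line is simultaneously obligatory and forbidden, violating the D-axiom.

Inconsistent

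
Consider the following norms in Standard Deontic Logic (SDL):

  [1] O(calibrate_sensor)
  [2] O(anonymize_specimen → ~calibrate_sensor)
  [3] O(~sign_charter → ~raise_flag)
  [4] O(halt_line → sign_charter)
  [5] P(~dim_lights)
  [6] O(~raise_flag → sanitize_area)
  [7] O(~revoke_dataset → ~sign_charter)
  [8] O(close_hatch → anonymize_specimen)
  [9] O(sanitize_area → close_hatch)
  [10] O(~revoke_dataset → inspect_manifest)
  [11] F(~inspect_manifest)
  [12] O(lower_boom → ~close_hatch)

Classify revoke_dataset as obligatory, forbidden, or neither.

Obligatory

From premise 1 we have O(calibrate_sensor).
The contrapositive of premise 2 (O(anonymize_specimen → ~calibrate_sensor)) is O(calibrate_sensor → ~anonymize_specimen), and O(calibrate_sensor) is already established, so O(~anonymize_specimen).
Premise 8, O(close_hatch → anonymize_specimen), contraposes to O(~anonymize_specimen → ~close_hatch); with O(~anonymize_specimen) we get O(~close_hatch).
The contrapositive of premise 9 (O(sanitize_area → close_hatch)) is O(~close_hatch → ~sanitize_area), and O(~close_hatch) is already established, so O(~sanitize_area).
The contrapositive of premise 6 (O(~raise_flag → sanitize_area)) is O(~sanitize_area → raise_flag), and O(~sanitize_area) is already established, so O(raise_flag).
Premise 3 is O(~sign_charter → ~raise_flag); contrapositively O(raise_flag → sign_charter). Since O(raise_flag) holds, K gives O(sign_charter).
The contrapositive of premise 7 (O(~revoke_dataset → ~sign_charter)) is O(sign_charter → revoke_dataset), and O(sign_charter) is already established, so O(revoke_dataset).
Premises 4, 5, 10, 11, 12 do not contribute to this derivation.
Hence revoke_dataset is obligatory.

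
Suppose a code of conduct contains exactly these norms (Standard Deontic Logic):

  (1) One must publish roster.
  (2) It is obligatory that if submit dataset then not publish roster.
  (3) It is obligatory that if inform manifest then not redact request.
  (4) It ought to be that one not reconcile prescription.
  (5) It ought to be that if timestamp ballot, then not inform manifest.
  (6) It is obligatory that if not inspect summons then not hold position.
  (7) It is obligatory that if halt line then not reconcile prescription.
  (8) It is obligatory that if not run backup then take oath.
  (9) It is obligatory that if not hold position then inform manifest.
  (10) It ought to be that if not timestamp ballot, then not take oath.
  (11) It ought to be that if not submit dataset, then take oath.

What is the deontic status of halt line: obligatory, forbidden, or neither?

Premise 7 is O(halt_line → ¬reconcile_prescription); even if O(¬reconcile_prescription) held, inferring O(halt_line) would be affirming the consequent — invalid.
No premise or chain of K-axiom applications forces O(halt_line), and none forces O(¬halt_line). So halt_line is neither obligatory nor forbidden under these norms.

Neither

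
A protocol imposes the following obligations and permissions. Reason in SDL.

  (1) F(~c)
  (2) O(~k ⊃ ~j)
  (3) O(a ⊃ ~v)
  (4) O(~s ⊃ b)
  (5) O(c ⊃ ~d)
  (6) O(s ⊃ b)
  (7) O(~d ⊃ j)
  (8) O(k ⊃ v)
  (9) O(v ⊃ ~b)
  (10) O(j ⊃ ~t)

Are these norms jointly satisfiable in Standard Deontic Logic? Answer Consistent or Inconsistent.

Premises 6 and 4 cover both cases: O(s ⊃ b) and O(~s ⊃ b). Since s ∨ ~s is a tautology, O(b) follows.
The contrapositive of premise 9 (O(v ⊃ ~b)) is O(b ⊃ ~v), and O(b) is already established, so O(~v).
Premise 8 is O(k ⊃ v); contrapositively O(~v ⊃ ~k). Since O(~v) holds, K gives O(~k).
Applying K to premise 2 (O(~k ⊃ ~j)) and O(~k) yields O(~j).
The contrapositive of premise 7 (O(~d ⊃ j)) is O(~j ⊃ d), and O(~j) is already established, so O(d).
The contrapositive of premise 5 (O(c ⊃ ~d)) is O(d ⊃ ~c), and O(d) is already established, so O(~c).
But premise 1, F(~c), means O(c).
We now have both O(~c) and O(c) — c is simultaneously obligatory and forbidden, violating the D-axiom.

Inconsistent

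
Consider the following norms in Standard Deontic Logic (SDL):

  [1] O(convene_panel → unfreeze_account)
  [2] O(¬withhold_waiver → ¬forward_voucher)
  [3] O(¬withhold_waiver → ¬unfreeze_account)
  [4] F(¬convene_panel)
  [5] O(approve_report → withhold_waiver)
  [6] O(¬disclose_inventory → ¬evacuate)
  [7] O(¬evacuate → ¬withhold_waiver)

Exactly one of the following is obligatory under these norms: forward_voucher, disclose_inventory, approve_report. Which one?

Premise 4 is F(¬convene_panel), i.e. O(convene_panel).
With premise 1, O(convene_panel → unfreeze_account), the K-axiom yields O(unfreeze_account).
Premise 3 is O(¬withhold_waiver → ¬unfreeze_account); contrapositively O(unfreeze_account → withhold_waiver). Since O(unfreeze_account) holds, K gives O(withhold_waiver).
Premise 7 is O(¬evacuate → ¬withhold_waiver); contrapositively O(withhold_waiver → evacuate). Since O(withhold_waiver) holds, K gives O(evacuate).
The contrapositive of premise 6 (O(¬disclose_inventory → ¬evacuate)) is O(evacuate → disclose_inventory), and O(evacuate) is already established, so O(disclose_inventory).
So O(disclose_inventory) holds — disclose_inventory is obligatory. None of the other listed options is made obligatory by any chain of premises.

disclose_inventory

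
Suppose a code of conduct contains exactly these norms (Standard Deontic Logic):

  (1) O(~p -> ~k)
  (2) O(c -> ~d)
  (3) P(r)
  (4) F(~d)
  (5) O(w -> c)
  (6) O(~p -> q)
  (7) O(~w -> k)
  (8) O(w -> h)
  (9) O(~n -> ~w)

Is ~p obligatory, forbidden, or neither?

Premise 4 is F(~d), i.e. O(d).
Premise 2, O(c -> ~d), contraposes to O(d -> ~c); with O(d) we get O(~c).
The contrapositive of premise 5 (O(w -> c)) is O(~c -> ~w), and O(~c) is already established, so O(~w).
Premise 7 is O(~w -> k); since O(~w), deontic closure gives O(k).
Premise 1, O(~p -> ~k), contraposes to O(k -> p); with O(k) we get O(p).
Premises 3, 6, 8, 9 do not contribute to this derivation.
Thus O(p), which is F(~p): ~p is forbidden.

Forbidden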